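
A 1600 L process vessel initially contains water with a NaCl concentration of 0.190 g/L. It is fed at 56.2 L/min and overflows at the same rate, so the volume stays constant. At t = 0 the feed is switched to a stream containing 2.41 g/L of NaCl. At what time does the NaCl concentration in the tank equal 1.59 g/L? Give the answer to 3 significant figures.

28.4 min

Species balance: V dC/dt = Q(C_in − C) ⇒ τ = V/Q = 28.470 min.
C(t) = C_in + (C₀ − C_in) e^(−t/τ). Set C = 1.59 and solve for t:
e^(−t/τ) = (C − C_in)/(C₀ − C_in) = (1.59 − 2.41)/(0.190 − 2.41) = 0.36937
t = −τ ln(…) = 28.470 × 0.99596 = 28.355 min.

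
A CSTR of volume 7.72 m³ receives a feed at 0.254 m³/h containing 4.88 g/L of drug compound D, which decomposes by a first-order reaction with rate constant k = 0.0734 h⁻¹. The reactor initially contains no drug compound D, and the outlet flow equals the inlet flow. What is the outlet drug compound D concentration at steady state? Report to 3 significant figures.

Species balance: V dC/dt = Q C_in − Q C − k V C.
Steady state (dC/dt = 0): C_ss = Q C_in/(Q + kV) = C_in/(1 + kV/Q).
C_ss = 0.254·4.88/(0.254 + 0.0734·7.72) = 1.2395/0.82065 = 1.5104 g/L.

1.51 g/L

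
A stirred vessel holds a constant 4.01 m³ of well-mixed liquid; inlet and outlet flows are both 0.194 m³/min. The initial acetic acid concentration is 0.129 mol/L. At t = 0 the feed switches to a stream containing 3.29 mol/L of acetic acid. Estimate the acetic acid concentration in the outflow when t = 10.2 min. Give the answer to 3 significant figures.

1.36 mol/L

Species balance on the tank: V dC/dt = Q(C_in − C).
So dC/dt = (C_in − C)/τ with τ = V/Q = 4.01/0.194 = 20.670 min.
Integrating: C(t) = C_in + (C₀ − C_in) e^(−t/τ).
C(10.2) = 3.29 + (0.129 − 3.29)·e^(−10.2/20.670) = 3.29 + (-3.1610)·0.61051 = 1.3602 mol/L.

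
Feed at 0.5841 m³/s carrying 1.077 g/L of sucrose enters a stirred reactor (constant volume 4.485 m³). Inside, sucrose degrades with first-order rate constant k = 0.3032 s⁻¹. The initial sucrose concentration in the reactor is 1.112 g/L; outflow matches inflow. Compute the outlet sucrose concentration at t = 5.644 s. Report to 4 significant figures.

0.3919 g/L

Accumulation = in − out − consumed: V dC/dt = Q C_in − Q C − k V C.
dC/dt = (Q/V) C_in − (Q/V + k) C; effective rate a = Q/V + k = 0.130234 + 0.3032 = 0.433434 s⁻¹.
C_ss = Q C_in/(Q + kV) = 0.323607 g/L; C(t) = C_ss + (C₀ − C_ss) e^(−a t).
C(5.644) = 0.323607 + (0.788393)·e^(−0.433434·5.644) = 0.323607 + (0.788393)·0.0866133 = 0.391892 g/L.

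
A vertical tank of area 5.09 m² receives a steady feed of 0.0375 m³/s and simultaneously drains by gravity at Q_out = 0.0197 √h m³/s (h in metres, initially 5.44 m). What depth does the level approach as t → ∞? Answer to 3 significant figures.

3.62 m

Level balance: A dh/dt = 0.0375 − 0.0197 √h. Setting dh/dt = 0:
Q_in = 0.0197 √h_ss ⇒ √h_ss = 0.0375/0.0197 = 1.9036.
h_ss = 1.9036² = 3.6235 m. (Since h₀ = 5.44 m > h_ss, the level will fall toward this value.)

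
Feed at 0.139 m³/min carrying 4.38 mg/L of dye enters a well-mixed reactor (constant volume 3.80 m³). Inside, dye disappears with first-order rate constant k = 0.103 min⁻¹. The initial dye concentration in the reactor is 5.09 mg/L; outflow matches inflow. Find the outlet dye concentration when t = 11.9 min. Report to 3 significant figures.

Accumulation = in − out − consumed: V dC/dt = Q C_in − Q C − k V C.
This is linear with rate a = Q/V + k = 0.13958 min⁻¹.
C_ss = Q C_in/(Q + kV) = 1.1479 mg/L; C(t) = C_ss + (C₀ − C_ss) e^(−a t).
C(11.9) = 1.1479 + (3.9421)·e^(−0.13958·11.9) = 1.1479 + (3.9421)·0.18995 = 1.8967 mg/L.

1.90 mg/L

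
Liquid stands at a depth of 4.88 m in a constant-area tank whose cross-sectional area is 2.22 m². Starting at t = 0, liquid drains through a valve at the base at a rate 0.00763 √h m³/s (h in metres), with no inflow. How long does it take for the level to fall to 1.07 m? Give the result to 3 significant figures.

With no inflow, A dh/dt = −0.00763 √h.
∫ h^(−1/2) dh = −(0.00763/A) ∫ dt, giving 2√h = 2√h₀ − (0.00763/A) t.
t = 2A(√h₀ − √h)/0.00763 = 2·2.22·(√4.88 − √1.07)/0.00763
  = 4.4400 × (2.2091 − 1.0344) / 0.00763 = 683.55 s.

684 s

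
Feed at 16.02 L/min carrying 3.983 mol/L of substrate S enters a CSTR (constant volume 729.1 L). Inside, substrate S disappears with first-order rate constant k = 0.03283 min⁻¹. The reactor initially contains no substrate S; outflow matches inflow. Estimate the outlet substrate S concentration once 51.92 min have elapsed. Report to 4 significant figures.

Accumulation = in − out − consumed: V dC/dt = Q C_in − Q C − k V C.
This is linear with rate a = Q/V + k = 0.0548023 min⁻¹.
C_ss = Q C_in/(Q + kV) = 1.59693 mol/L; C(t) = C_ss + (C₀ − C_ss) e^(−a t).
C(51.92) = 1.59693 + (-1.59693)·e^(−0.0548023·51.92) = 1.59693 + (-1.59693)·0.0581148 = 1.50413 mol/L.

1.504 mol/L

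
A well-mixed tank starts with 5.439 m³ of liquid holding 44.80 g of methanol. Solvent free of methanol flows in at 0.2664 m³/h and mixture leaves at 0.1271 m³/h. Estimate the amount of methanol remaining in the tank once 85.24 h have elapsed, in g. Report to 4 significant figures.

Total volume: dV/dt = Q_in − Q_out = 0.139300 m³/h, so V(t) = 5.439 + 0.139300 t and V(85.24) = 17.3129 m³.
Solute balance: dm/dt = 0 − Q_out C = −Q_out m/V(t).
Separate: dm/m = −Q_out dt/V(t) ⇒ ln(m/m₀) = −(Q_out/(Q_in−Q_out)) ln(V/V₀).
m = m₀ (V₀/V)^(Q_out/(Q_in−Q_out)) = 44.80 × (5.439/17.3129)^(0.912419) = 15.5764 g.

15.58 g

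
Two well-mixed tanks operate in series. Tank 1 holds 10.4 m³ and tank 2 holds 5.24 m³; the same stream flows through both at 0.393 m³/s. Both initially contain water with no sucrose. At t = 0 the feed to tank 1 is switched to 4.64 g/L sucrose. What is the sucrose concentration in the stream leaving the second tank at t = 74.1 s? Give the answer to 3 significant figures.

4.09 g/L

Time constants: τᵢ = Vᵢ/Q for each well-mixed tank.
τ₁ = 10.4/0.393 = 26.463 s; τ₂ = 5.24/0.393 = 13.333 s.
Solving the cascade with C₁(0)=C₂(0)=0 gives C₂(t) = C_in[1 − (τ₁ e^(−t/τ₁) − τ₂ e^(−t/τ₂))/(τ₁ − τ₂)].
At t = 74.1: e^(−t/τ₁) = 0.060802, e^(−t/τ₂) = 0.0038584.
C₂ = 4.64·[1 − (26.463·0.060802 − 13.333·0.0038584)/(13.130)] = 4.64·0.88137 = 4.0896 g/L.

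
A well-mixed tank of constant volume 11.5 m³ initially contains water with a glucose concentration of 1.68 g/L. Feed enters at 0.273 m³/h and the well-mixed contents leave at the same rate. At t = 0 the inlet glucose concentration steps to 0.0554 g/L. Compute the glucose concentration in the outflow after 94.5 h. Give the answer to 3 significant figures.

Transient balance on the dissolved component: V dC/dt = Q(C_in − C).
Rewrite as dC/dt + C/τ = C_in/τ, τ = V/Q = 42.125 h.
This is linear first-order; C(t) = C_in + (C₀ − C_in) e^(−t/τ).
C(94.5) = 0.0554 + (1.68 − 0.0554)·e^(−94.5/42.125) = 0.0554 + (1.6246)·0.10610 = 0.22777 g/L.

0.228 g/L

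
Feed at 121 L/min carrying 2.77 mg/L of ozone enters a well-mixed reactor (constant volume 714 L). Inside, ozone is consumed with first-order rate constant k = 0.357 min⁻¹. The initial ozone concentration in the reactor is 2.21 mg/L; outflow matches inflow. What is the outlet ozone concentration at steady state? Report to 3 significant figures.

0.892 mg/L

Species balance: V dC/dt = Q C_in − Q C − k V C.
Steady state (dC/dt = 0): C_ss = Q C_in/(Q + kV) = C_in/(1 + kV/Q).
C_ss = 121·2.77/(121 + 0.357·714) = 335.17/375.90 = 0.89165 mg/L.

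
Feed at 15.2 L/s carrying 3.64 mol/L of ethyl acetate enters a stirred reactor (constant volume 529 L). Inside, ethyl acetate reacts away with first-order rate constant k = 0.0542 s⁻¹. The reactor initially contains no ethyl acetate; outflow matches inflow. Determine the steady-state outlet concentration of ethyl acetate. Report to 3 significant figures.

1.26 mol/L

Species balance: V dC/dt = Q C_in − Q C − k V C.
At steady state: 0 = Q C_in − (Q + kV) C_ss, so C_ss = Q C_in/(Q + kV).
C_ss = 15.2·3.64/(15.2 + 0.0542·529) = 55.328/43.872 = 1.2611 mol/L.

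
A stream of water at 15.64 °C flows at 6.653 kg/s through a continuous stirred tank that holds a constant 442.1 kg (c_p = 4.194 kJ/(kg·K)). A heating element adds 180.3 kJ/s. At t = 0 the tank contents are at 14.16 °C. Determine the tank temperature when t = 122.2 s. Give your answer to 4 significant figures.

First-law balance (no shaft work): M c_p dT/dt = ṁ c_p (T_in − T) + 180.3.
τ = M/ṁ = 66.4512 s; T_ss = T_in + Q̇/(ṁ c_p) = 15.64 + 180.3/(6.653·4.194) = 22.1017 °C.
Solution: T(t) = T_ss + (T₀ − T_ss) e^(−t/τ).
T(122.2) = 22.1017 + (-7.94174)·e^(−122.2/66.4512) = 22.1017 + (-7.94174)·0.158985 = 20.8391 °C.

20.84 °C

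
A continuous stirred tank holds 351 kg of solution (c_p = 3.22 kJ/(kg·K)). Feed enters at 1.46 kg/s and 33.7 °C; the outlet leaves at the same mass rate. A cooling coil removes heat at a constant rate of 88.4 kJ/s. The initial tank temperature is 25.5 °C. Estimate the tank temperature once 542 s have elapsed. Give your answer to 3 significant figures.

16.0 °C

M c_p dT/dt = ṁ c_p (T_in − T) − Q̇.
τ = M/ṁ = 240.41 s; T_ss = T_in − Q̇/(ṁ c_p) = 33.7 − 88.4/(1.46·3.22) = 14.896 °C.
T approaches T_ss exponentially: T(t) = T_ss + (T₀ − T_ss) e^(−t/τ).
T(542) = 14.896 + (10.604)·e^(−542/240.41) = 14.896 + (10.604)·0.10493 = 16.009 °C.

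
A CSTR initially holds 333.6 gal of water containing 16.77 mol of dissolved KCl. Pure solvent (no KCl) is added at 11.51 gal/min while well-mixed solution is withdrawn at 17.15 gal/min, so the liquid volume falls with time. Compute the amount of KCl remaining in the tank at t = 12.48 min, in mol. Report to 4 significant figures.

Total volume: dV/dt = Q_in − Q_out = -5.64000 gal/min, so V(t) = 333.6 − 5.64000 t and V(12.48) = 263.213 gal.
Species balance (pure solvent in): dm/dt = −Q_out · m/V(t).
dm/m = −Q_out dt/(V₀ − 5.64000 t); integrating gives ln(m/m₀) = −(Q_out/(Q_in−Q_out)) ln(V/V₀).
m = m₀ (V₀/V)^(Q_out/(Q_in−Q_out)) = 16.77 × (333.6/263.213)^(-3.04078) = 8.15791 mol.

8.158 mol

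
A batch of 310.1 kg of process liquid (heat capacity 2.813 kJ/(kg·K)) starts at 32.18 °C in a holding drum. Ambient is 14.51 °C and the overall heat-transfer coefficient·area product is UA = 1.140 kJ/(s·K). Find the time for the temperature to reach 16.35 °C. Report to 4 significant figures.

First-law balance (no shaft work): M c_p dT/dt = −UA(T − T_amb).
τ = M c_p/UA = 765.185 s; T_ss = T_amb = 14.5100 °C.
T(t) = T_ss + (T₀ − T_ss)e^(−t/τ); set T = 16.35:
t = −τ ln[(T − T_ss)/(T₀ − T_ss)] = −765.185 · ln(0.104131) = 1730.93 s.

1731 s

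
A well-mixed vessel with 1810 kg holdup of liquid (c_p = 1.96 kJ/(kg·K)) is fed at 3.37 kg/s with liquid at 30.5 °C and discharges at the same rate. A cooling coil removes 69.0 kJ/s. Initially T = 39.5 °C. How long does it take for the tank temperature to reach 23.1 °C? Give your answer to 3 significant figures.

996 s

Energy balance: M c_p dT/dt = ṁ c_p (T_in − T) − 69.0.
τ = M/ṁ = 537.09 s; T_ss = T_in − Q̇/(ṁ c_p) = 20.054 °C.
T(t) = T_ss + (T₀ − T_ss) e^(−t/τ). Set T = 23.1:
e^(−t/τ) = (23.1 − 20.054)/(39.5 − 20.054) = 0.15665
t = −537.09 · ln(0.15665) = 995.62 s.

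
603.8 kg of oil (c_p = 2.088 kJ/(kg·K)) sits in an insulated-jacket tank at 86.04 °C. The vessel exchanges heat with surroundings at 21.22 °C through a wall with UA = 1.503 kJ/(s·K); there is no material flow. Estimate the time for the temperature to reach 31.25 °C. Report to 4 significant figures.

Lumped-capacitance energy balance: M c_p dT/dt = UA(T_amb − T).
τ = M c_p/UA = 838.812 s; T_ss = T_amb = 21.2200 °C.
T(t) = T_ss + (T₀ − T_ss)e^(−t/τ); set T = 31.25:
t = −τ ln[(T − T_ss)/(T₀ − T_ss)] = −838.812 · ln(0.154736) = 1565.25 s.

1565 s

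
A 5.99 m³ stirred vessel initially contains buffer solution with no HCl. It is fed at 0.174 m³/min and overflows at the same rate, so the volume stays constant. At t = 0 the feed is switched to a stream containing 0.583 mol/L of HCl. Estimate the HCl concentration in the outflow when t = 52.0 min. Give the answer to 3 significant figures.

0.454 mol/L

Species balance on the tank: V dC/dt = Q(C_in − C).
Rewrite as dC/dt + C/τ = C_in/τ, τ = V/Q = 34.425 min.
C approaches C_in exponentially: C(t) = C_in + (C₀ − C_in) e^(−t/τ).
C(52.0) = 0.583 + (0 − 0.583)·e^(−52.0/34.425) = 0.583 + (-0.58300)·0.22080 = 0.45428 mol/L.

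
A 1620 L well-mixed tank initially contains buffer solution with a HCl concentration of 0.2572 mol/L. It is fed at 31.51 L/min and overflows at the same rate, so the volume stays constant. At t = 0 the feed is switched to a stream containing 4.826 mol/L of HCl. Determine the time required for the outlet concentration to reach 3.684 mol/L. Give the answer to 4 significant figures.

71.28 min

Species balance: V dC/dt = Q(C_in − C) ⇒ τ = V/Q = 51.4123 min.
C(t) = C_in + (C₀ − C_in) e^(−t/τ). Set C = 3.684 and solve for t:
e^(−t/τ) = (C − C_in)/(C₀ − C_in) = (3.684 − 4.826)/(0.2572 − 4.826) = 0.249956
t = −τ ln(…) = 51.4123 × 1.38647 = 71.2815 min.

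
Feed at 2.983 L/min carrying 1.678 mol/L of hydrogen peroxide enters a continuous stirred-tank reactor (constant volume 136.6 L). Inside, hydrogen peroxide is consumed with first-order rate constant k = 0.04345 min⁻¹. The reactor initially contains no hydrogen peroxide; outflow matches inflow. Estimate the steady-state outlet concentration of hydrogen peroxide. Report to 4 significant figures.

V dC/dt = Q(C_in − C) − k V C.
At steady state: 0 = Q C_in − (Q + kV) C_ss, so C_ss = Q C_in/(Q + kV).
C_ss = 2.983·1.678/(2.983 + 0.04345·136.6) = 5.00547/8.91827 = 0.561261 mol/L.

0.5613 mol/L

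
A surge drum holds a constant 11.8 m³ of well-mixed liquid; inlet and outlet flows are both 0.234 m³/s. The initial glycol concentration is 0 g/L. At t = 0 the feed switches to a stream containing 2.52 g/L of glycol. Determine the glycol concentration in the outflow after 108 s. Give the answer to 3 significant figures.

2.22 g/L

Mass balance on the solute (V constant): V dC/dt = Q(C_in − C).
Rewrite as dC/dt + C/τ = C_in/τ, τ = V/Q = 50.427 s.
C approaches C_in exponentially: C(t) = C_in + (C₀ − C_in) e^(−t/τ).
C(108) = 2.52 + (0 − 2.52)·e^(−108/50.427) = 2.52 + (-2.5200)·0.11746 = 2.2240 g/L.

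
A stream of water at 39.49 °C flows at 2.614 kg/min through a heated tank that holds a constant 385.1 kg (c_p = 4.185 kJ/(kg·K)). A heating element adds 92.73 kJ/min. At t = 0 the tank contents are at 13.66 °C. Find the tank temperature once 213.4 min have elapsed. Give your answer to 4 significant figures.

Energy balance: M c_p dT/dt = ṁ c_p (T_in − T) + 92.73.
τ = M/ṁ = 147.322 min; T_ss = T_in + Q̇/(ṁ c_p) = 39.49 + 92.73/(2.614·4.185) = 47.9666 °C.
This is linear first-order; T(t) = T_ss + (T₀ − T_ss) e^(−t/τ).
T(213.4) = 47.9666 + (-34.3066)·e^(−213.4/147.322) = 47.9666 + (-34.3066)·0.234916 = 39.9074 °C.

39.91 °C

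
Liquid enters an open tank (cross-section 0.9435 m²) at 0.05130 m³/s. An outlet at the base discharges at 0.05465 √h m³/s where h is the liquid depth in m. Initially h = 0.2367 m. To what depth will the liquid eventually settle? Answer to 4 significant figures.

0.8812 m

Level balance: A dh/dt = 0.05130 − 0.05465 √h. Setting dh/dt = 0:
Q_in = 0.05465 √h_ss ⇒ √h_ss = 0.05130/0.05465 = 0.938701.
h_ss = 0.938701² = 0.881159 m. (Since h₀ = 0.2367 m < h_ss, the level will rise toward this value.)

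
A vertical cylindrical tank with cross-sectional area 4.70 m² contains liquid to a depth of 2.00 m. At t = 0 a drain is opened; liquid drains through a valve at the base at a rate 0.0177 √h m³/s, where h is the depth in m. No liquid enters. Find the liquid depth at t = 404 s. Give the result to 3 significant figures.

0.427 m

A dh/dt = −Q_out = −0.0177 √h.
∫ h^(−1/2) dh = −(0.0177/A) ∫ dt, giving 2√h = 2√h₀ − (0.0177/A) t.
√h = √2.00 − 0.0177·404/(2·4.70) = 1.4142 − 0.76072 = 0.65349.
h = 0.65349² = 0.42705 m.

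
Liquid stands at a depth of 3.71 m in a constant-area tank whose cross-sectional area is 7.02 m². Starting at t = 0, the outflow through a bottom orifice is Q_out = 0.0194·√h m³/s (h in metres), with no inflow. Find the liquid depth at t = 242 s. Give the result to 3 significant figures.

With no inflow, A dh/dt = −0.0194 √h.
∫ h^(−1/2) dh = −(0.0194/A) ∫ dt, giving 2√h = 2√h₀ − (0.0194/A) t.
√h = √3.71 − 0.0194·242/(2·7.02) = 1.9261 − 0.33439 = 1.5917.
h = 1.5917² = 2.5337 m.

2.53 m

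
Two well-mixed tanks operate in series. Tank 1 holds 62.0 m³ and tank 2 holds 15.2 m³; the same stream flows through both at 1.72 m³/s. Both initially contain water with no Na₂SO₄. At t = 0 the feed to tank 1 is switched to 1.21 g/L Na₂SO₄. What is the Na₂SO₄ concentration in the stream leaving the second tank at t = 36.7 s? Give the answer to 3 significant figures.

Each tank obeys Vᵢ dCᵢ/dt = Q(Cᵢ₋₁ − Cᵢ), so τᵢ = Vᵢ/Q.
τ₁ = 62.0/1.72 = 36.047 s; τ₂ = 15.2/1.72 = 8.8372 s.
Tank 1: C₁ = C_in(1 − e^(−t/τ₁)). Tank 2 (τ₁ ≠ τ₂): C₂ = C_in[1 − (τ₁ e^(−t/τ₁) − τ₂ e^(−t/τ₂))/(τ₁ − τ₂)].
At t = 36.7: e^(−t/τ₁) = 0.36127, e^(−t/τ₂) = 0.015719.
C₂ = 1.21·[1 − (36.047·0.36127 − 8.8372·0.015719)/(27.209)] = 1.21·0.52650 = 0.63706 g/L.

0.637 g/L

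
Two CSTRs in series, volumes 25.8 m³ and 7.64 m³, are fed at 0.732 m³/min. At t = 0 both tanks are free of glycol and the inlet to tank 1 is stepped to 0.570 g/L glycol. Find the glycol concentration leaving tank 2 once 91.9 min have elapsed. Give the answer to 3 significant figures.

0.510 g/L

Species balance on tank i: dCᵢ/dt = (Cᵢ₋₁ − Cᵢ)/τᵢ with τᵢ = Vᵢ/Q.
τ₁ = 25.8/0.732 = 35.246 min; τ₂ = 7.64/0.732 = 10.437 min.
Solving the cascade with C₁(0)=C₂(0)=0 gives C₂(t) = C_in[1 − (τ₁ e^(−t/τ₁) − τ₂ e^(−t/τ₂))/(τ₁ − τ₂)].
At t = 91.9: e^(−t/τ₁) = 0.073726, e^(−t/τ₂) = 0.00014997.
C₂ = 0.570·[1 − (35.246·0.073726 − 10.437·0.00014997)/(24.809)] = 0.570·0.89532 = 0.51033 g/L.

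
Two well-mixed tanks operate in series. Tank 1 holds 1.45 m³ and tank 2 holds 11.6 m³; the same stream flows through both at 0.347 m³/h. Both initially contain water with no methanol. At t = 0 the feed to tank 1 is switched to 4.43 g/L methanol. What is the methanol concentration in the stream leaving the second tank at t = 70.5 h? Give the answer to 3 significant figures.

Each tank obeys Vᵢ dCᵢ/dt = Q(Cᵢ₋₁ − Cᵢ), so τᵢ = Vᵢ/Q.
τ₁ = 1.45/0.347 = 4.1787 h; τ₂ = 11.6/0.347 = 33.429 h.
Solving the cascade with C₁(0)=C₂(0)=0 gives C₂(t) = C_in[1 − (τ₁ e^(−t/τ₁) − τ₂ e^(−t/τ₂))/(τ₁ − τ₂)].
At t = 70.5: e^(−t/τ₁) = 4.7082e-08, e^(−t/τ₂) = 0.12137.
C₂ = 4.43·[1 − (4.1787·4.7082e-08 − 33.429·0.12137)/(-29.251)] = 4.43·0.86129 = 3.8155 g/L.

3.82 g/L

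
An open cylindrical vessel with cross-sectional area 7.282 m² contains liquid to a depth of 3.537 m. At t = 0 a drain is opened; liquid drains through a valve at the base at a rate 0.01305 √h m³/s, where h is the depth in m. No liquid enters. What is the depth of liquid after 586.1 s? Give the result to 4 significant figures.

1.837 m

A dh/dt = −Q_out = −0.01305 √h.
This is separable: 2 d(√h)/dt = −0.01305/A, so √h = √h₀ − (0.01305/(2A)) t.
√h = √3.537 − 0.01305·586.1/(2·7.282) = 1.88069 − 0.525172 = 1.35552.
h = 1.35552² = 1.83743 m.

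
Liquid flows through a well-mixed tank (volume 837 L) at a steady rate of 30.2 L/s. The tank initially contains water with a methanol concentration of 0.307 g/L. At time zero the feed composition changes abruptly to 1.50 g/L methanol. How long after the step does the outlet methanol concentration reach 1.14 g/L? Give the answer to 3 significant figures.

Species balance on the tank: V dC/dt = Q(C_in − C), so τ = V/Q = 27.715 s.
C(t) = C_in + (C₀ − C_in) e^(−t/τ). Set C = 1.14 and solve for t:
e^(−t/τ) = (C − C_in)/(C₀ − C_in) = (1.14 − 1.50)/(0.307 − 1.50) = 0.30176
t = −τ ln(…) = 27.715 × 1.1981 = 33.206 s.

33.2 s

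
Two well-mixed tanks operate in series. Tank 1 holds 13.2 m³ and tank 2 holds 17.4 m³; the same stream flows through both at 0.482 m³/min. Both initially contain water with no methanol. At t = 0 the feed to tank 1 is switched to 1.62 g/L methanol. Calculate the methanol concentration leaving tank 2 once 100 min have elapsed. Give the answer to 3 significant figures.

1.33 g/L

Each tank obeys Vᵢ dCᵢ/dt = Q(Cᵢ₋₁ − Cᵢ), so τᵢ = Vᵢ/Q.
τ₁ = 13.2/0.482 = 27.386 min; τ₂ = 17.4/0.482 = 36.100 min.
Tank 1: C₁ = C_in(1 − e^(−t/τ₁)). Tank 2 (τ₁ ≠ τ₂): C₂ = C_in[1 − (τ₁ e^(−t/τ₁) − τ₂ e^(−t/τ₂))/(τ₁ − τ₂)].
At t = 100: e^(−t/τ₁) = 0.025952, e^(−t/τ₂) = 0.062655.
C₂ = 1.62·[1 − (27.386·0.025952 − 36.100·0.062655)/(-8.7137)] = 1.62·0.82199 = 1.3316 g/L.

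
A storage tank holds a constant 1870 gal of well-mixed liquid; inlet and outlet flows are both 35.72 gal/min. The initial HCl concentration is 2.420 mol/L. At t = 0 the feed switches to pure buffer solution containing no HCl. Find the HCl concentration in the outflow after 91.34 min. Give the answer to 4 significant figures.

0.4228 mol/L

Transient balance on the dissolved component: V dC/dt = Q(C_in − C).
Rewrite as dC/dt + C/τ = C_in/τ, τ = V/Q = 52.3516 min.
This is linear first-order; C(t) = C_in + (C₀ − C_in) e^(−t/τ).
C(91.34) = 0 + (2.420 − 0)·e^(−91.34/52.3516) = 0 + (2.42000)·0.174690 = 0.422751 mol/L.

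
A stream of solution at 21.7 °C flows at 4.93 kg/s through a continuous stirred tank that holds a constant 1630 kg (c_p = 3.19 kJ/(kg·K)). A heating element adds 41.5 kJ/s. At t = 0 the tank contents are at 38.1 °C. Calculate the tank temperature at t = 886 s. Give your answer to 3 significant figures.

Unsteady energy balance on the tank contents: M c_p dT/dt = ṁ c_p (T_in − T) + 41.5.
Rearrange: dT/dt = (T_ss − T)/τ with τ = M/ṁ = 330.63 s and T_ss = T_in + Q̇/(ṁ c_p) = 24.339 °C.
This is linear first-order; T(t) = T_ss + (T₀ − T_ss) e^(−t/τ).
T(886) = 24.339 + (13.761)·e^(−886/330.63) = 24.339 + (13.761)·0.068581 = 25.283 °C.

25.3 °C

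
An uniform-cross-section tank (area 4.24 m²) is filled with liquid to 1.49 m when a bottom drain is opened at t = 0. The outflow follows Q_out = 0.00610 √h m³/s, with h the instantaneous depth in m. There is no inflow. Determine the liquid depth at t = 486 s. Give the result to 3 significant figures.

0.759 m

A dh/dt = −Q_out = −0.00610 √h.
∫ h^(−1/2) dh = −(0.00610/A) ∫ dt, giving 2√h = 2√h₀ − (0.00610/A) t.
√h = √1.49 − 0.00610·486/(2·4.24) = 1.2207 − 0.34960 = 0.87106.
h = 0.87106² = 0.75874 m.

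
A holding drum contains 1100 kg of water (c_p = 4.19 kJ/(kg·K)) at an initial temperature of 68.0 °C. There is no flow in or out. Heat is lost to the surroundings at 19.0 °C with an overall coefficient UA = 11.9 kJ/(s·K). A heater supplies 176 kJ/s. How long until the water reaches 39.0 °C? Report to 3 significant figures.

Lumped-capacitance energy balance: M c_p dT/dt = UA(T_amb − T) + Q̇.
τ = M c_p/UA = 387.31 s; T_ss = T_amb + Q̇/UA = 19.0 + 176/11.9 = 33.790 °C.
T(t) = T_ss + (T₀ − T_ss)e^(−t/τ); set T = 39.0:
t = −τ ln[(T − T_ss)/(T₀ − T_ss)] = −387.31 · ln(0.15230) = 728.89 s.

729 s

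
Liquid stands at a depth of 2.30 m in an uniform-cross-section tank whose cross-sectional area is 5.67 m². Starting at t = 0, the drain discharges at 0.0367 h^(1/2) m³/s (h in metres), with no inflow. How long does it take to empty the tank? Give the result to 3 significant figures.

A dh/dt = −Q_out = −0.0367 √h.
Separate and integrate: 2(√h − √h₀) = −(0.0367/A) t.
Set h = 0: 2√h₀ = (0.0367/A) t_empty ⇒ t_empty = 2A√h₀/0.0367.
t_empty = 2·5.67·√2.30/0.0367 = 11.340·1.5166/0.0367 = 468.61 s.

469 s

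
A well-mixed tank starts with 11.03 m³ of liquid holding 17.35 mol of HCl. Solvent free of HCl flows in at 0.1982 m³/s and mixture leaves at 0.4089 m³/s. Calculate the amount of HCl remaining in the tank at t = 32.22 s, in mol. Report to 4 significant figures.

Let m(t) be the amount of HCl. Volume: V(t) = V₀ + (Q_in − Q_out) t = 11.03 − 0.210700 t; V(32.22) = 4.24125 m³.
Species balance (pure solvent in): dm/dt = −Q_out · m/V(t).
dm/m = −Q_out dt/(V₀ − 0.210700 t); integrating gives ln(m/m₀) = −(Q_out/(Q_in−Q_out)) ln(V/V₀).
m = m₀ (V₀/V)^(Q_out/(Q_in−Q_out)) = 17.35 × (11.03/4.24125)^(-1.94067) = 2.71494 mol.

2.715 mol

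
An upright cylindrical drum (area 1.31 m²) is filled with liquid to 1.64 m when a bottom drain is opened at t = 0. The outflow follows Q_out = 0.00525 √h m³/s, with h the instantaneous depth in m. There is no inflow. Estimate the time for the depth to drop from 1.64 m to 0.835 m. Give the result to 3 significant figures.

A dh/dt = −Q_out = −0.00525 √h.
∫ h^(−1/2) dh = −(0.00525/A) ∫ dt, giving 2√h = 2√h₀ − (0.00525/A) t.
t = 2A(√h₀ − √h)/0.00525 = 2·1.31·(√1.64 − √0.835)/0.00525
  = 2.6200 × (1.2806 − 0.91378) / 0.00525 = 183.07 s.

183 s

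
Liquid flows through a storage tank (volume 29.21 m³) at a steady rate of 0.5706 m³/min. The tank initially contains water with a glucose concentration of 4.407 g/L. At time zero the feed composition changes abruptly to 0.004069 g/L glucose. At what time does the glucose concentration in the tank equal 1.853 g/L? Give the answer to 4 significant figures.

Species balance: V dC/dt = Q(C_in − C) ⇒ τ = V/Q = 51.1917 min.
C(t) = C_in + (C₀ − C_in) e^(−t/τ). Set C = 1.853 and solve for t:
e^(−t/τ) = (C − C_in)/(C₀ − C_in) = (1.853 − 0.004069)/(4.407 − 0.004069) = 0.419932
t = −τ ln(…) = 51.1917 × 0.867663 = 44.4172 min.

44.42 min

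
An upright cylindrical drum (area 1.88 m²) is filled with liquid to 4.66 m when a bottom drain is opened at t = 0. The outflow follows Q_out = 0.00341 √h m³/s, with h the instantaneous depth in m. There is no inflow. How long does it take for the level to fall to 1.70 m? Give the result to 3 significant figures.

943 s

A dh/dt = −Q_out = −0.00341 √h.
Separate and integrate: 2(√h − √h₀) = −(0.00341/A) t.
t = 2A(√h₀ − √h)/0.00341 = 2·1.88·(√4.66 − √1.70)/0.00341
  = 3.7600 × (2.1587 − 1.3038) / 0.00341 = 942.61 s.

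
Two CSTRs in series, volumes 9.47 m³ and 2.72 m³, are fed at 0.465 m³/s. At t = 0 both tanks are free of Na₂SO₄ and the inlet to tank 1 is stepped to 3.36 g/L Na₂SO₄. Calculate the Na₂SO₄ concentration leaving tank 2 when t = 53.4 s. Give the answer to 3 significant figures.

3.02 g/L

Time constants: τᵢ = Vᵢ/Q for each well-mixed tank.
τ₁ = 9.47/0.465 = 20.366 s; τ₂ = 2.72/0.465 = 5.8495 s.
Tank 1: C₁ = C_in(1 − e^(−t/τ₁)). Tank 2 (τ₁ ≠ τ₂): C₂ = C_in[1 − (τ₁ e^(−t/τ₁) − τ₂ e^(−t/τ₂))/(τ₁ − τ₂)].
At t = 53.4: e^(−t/τ₁) = 0.072652, e^(−t/τ₂) = 0.00010847.
C₂ = 3.36·[1 − (20.366·0.072652 − 5.8495·0.00010847)/(14.516)] = 3.36·0.89812 = 3.0177 g/L.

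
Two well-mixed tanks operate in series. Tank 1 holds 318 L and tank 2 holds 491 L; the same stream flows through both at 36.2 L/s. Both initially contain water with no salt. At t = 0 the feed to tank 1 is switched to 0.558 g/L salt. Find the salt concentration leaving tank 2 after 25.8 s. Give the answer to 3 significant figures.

Species balance on tank i: dCᵢ/dt = (Cᵢ₋₁ − Cᵢ)/τᵢ with τᵢ = Vᵢ/Q.
τ₁ = 318/36.2 = 8.7845 s; τ₂ = 491/36.2 = 13.564 s.
Solving the cascade with C₁(0)=C₂(0)=0 gives C₂(t) = C_in[1 − (τ₁ e^(−t/τ₁) − τ₂ e^(−t/τ₂))/(τ₁ − τ₂)].
At t = 25.8: e^(−t/τ₁) = 0.053026, e^(−t/τ₂) = 0.14925.
C₂ = 0.558·[1 − (8.7845·0.053026 − 13.564·0.14925)/(-4.7790)] = 0.558·0.67389 = 0.37603 g/L.

0.376 g/L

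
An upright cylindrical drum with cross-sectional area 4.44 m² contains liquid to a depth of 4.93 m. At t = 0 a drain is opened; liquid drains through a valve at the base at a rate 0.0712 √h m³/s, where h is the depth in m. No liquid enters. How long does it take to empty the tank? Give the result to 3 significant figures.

277 s

With no inflow, A dh/dt = −0.0712 √h.
Separate and integrate: 2(√h − √h₀) = −(0.0712/A) t.
Set h = 0: 2√h₀ = (0.0712/A) t_empty ⇒ t_empty = 2A√h₀/0.0712.
t_empty = 2·4.44·√4.93/0.0712 = 8.8800·2.2204/0.0712 = 276.92 s.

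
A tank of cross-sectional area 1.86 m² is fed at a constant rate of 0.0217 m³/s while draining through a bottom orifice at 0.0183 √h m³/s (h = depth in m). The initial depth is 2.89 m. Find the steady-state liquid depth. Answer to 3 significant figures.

1.41 m

A dh/dt = Q_in − 0.0183 √h. Steady state requires inflow = outflow:
Q_in = 0.0183 √h_ss ⇒ √h_ss = 0.0217/0.0183 = 1.1858.
h_ss = 1.1858² = 1.4061 m. (Since h₀ = 2.89 m > h_ss, the level will fall toward this value.)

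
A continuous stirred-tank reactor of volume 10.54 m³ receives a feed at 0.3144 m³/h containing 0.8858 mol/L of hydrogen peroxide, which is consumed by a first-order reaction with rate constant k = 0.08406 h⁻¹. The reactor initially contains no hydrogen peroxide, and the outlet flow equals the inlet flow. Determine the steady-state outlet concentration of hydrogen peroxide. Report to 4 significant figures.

0.2320 mol/L

Species balance: V dC/dt = Q C_in − Q C − k V C.
Steady state (dC/dt = 0): C_ss = Q C_in/(Q + kV) = C_in/(1 + kV/Q).
C_ss = 0.3144·0.8858/(0.3144 + 0.08406·10.54) = 0.278496/1.20039 = 0.232004 mol/L.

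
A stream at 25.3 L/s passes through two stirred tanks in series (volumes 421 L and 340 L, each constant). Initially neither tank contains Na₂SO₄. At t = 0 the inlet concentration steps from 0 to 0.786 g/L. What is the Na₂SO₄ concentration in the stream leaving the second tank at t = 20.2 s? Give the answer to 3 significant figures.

Each tank obeys Vᵢ dCᵢ/dt = Q(Cᵢ₋₁ − Cᵢ), so τᵢ = Vᵢ/Q.
τ₁ = 421/25.3 = 16.640 s; τ₂ = 340/25.3 = 13.439 s.
Tank 1: C₁ = C_in(1 − e^(−t/τ₁)). Tank 2 (τ₁ ≠ τ₂): C₂ = C_in[1 − (τ₁ e^(−t/τ₁) − τ₂ e^(−t/τ₂))/(τ₁ − τ₂)].
At t = 20.2: e^(−t/τ₁) = 0.29703, e^(−t/τ₂) = 0.22244.
C₂ = 0.786·[1 − (16.640·0.29703 − 13.439·0.22244)/(3.2016)] = 0.786·0.38985 = 0.30642 g/L.

0.306 g/L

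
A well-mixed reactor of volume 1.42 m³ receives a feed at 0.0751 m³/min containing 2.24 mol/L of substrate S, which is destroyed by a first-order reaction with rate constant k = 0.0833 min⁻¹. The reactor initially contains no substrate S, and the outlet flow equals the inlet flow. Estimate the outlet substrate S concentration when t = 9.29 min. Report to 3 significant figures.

0.624 mol/L

Species balance: V dC/dt = Q C_in − Q C − k V C.
This is linear with rate a = Q/V + k = 0.13619 min⁻¹.
C_ss = Q C_in/(Q + kV) = 0.86989 mol/L; C(t) = C_ss + (C₀ − C_ss) e^(−a t).
C(9.29) = 0.86989 + (-0.86989)·e^(−0.13619·9.29) = 0.86989 + (-0.86989)·0.28219 = 0.62442 mol/L.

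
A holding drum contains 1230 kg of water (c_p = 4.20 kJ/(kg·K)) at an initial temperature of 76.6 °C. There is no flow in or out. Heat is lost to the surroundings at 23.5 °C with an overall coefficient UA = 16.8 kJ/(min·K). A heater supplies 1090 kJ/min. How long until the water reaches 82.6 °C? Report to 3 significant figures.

219 min

First-law balance (no shaft work): M c_p dT/dt = −UA(T − T_amb) + Q̇.
τ = M c_p/UA = 307.50 min; T_ss = T_amb + Q̇/UA = 23.5 + 1090/16.8 = 88.381 °C.
T(t) = T_ss + (T₀ − T_ss)e^(−t/τ); set T = 82.6:
t = −τ ln[(T − T_ss)/(T₀ − T_ss)] = −307.50 · ln(0.49070) = 218.91 min.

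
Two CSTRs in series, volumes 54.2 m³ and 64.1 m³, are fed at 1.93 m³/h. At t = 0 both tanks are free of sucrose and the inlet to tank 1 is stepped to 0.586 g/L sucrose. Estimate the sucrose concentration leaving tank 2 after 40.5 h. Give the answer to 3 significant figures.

Species balance on tank i: dCᵢ/dt = (Cᵢ₋₁ − Cᵢ)/τᵢ with τᵢ = Vᵢ/Q.
τ₁ = 54.2/1.93 = 28.083 h; τ₂ = 64.1/1.93 = 33.212 h.
Solving the cascade with C₁(0)=C₂(0)=0 gives C₂(t) = C_in[1 − (τ₁ e^(−t/τ₁) − τ₂ e^(−t/τ₂))/(τ₁ − τ₂)].
At t = 40.5: e^(−t/τ₁) = 0.23642, e^(−t/τ₂) = 0.29540.
C₂ = 0.586·[1 − (28.083·0.23642 − 33.212·0.29540)/(-5.1295)] = 0.586·0.38168 = 0.22366 g/L.

0.224 g/L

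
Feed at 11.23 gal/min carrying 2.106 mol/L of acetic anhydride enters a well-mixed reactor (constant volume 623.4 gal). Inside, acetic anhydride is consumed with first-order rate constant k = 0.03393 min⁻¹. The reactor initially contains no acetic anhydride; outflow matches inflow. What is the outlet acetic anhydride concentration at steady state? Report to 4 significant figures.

0.7304 mol/L

Species balance: V dC/dt = Q C_in − Q C − k V C.
At steady state: 0 = Q C_in − (Q + kV) C_ss, so C_ss = Q C_in/(Q + kV).
C_ss = 11.23·2.106/(11.23 + 0.03393·623.4) = 23.6504/32.3820 = 0.730357 mol/L.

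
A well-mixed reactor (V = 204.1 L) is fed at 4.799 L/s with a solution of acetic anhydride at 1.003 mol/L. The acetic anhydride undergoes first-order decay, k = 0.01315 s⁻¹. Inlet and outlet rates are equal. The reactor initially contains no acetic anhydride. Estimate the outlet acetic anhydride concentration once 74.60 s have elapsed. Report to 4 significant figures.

Species balance: V dC/dt = Q C_in − Q C − k V C.
dC/dt = (Q/V) C_in − (Q/V + k) C; effective rate a = Q/V + k = 0.0235130 + 0.01315 = 0.0366630 s⁻¹.
C_ss = Q C_in/(Q + kV) = 0.643252 mol/L; C(t) = C_ss + (C₀ − C_ss) e^(−a t).
C(74.60) = 0.643252 + (-0.643252)·e^(−0.0366630·74.60) = 0.643252 + (-0.643252)·0.0648902 = 0.601511 mol/L.

0.6015 mol/L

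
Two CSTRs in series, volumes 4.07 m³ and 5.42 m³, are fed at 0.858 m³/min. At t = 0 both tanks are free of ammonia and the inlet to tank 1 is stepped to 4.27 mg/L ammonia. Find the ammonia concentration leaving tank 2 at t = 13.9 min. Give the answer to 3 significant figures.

Species balance on tank i: dCᵢ/dt = (Cᵢ₋₁ − Cᵢ)/τᵢ with τᵢ = Vᵢ/Q.
τ₁ = 4.07/0.858 = 4.7436 min; τ₂ = 5.42/0.858 = 6.3170 min.
Tank 1: C₁ = C_in(1 − e^(−t/τ₁)). Tank 2 (τ₁ ≠ τ₂): C₂ = C_in[1 − (τ₁ e^(−t/τ₁) − τ₂ e^(−t/τ₂))/(τ₁ − τ₂)].
At t = 13.9: e^(−t/τ₁) = 0.053383, e^(−t/τ₂) = 0.11076.
C₂ = 4.27·[1 − (4.7436·0.053383 − 6.3170·0.11076)/(-1.5734)] = 4.27·0.71627 = 3.0585 mg/L.

3.06 mg/L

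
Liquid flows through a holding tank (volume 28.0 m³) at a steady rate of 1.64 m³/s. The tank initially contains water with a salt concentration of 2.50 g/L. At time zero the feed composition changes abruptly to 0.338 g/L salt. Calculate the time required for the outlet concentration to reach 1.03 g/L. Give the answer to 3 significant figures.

Transient balance on the dissolved component: V dC/dt = Q(C_in − C), so τ = V/Q = 17.073 s.
C(t) = C_in + (C₀ − C_in) e^(−t/τ). Set C = 1.03 and solve for t:
e^(−t/τ) = (C − C_in)/(C₀ − C_in) = (1.03 − 0.338)/(2.50 − 0.338) = 0.32007
t = −τ ln(…) = 17.073 × 1.1392 = 19.450 s.

19.4 s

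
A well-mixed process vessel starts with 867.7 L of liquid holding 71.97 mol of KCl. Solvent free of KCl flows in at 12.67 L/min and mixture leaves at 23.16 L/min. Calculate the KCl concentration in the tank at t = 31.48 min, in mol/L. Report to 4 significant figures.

Total volume: dV/dt = Q_in − Q_out = -10.4900 L/min, so V(t) = 867.7 − 10.4900 t and V(31.48) = 537.475 L.
No KCl enters, so dm/dt = −Q_out · (m/V).
Separate: dm/m = −Q_out dt/V(t) ⇒ ln(m/m₀) = −(Q_out/(Q_in−Q_out)) ln(V/V₀).
m = m₀ (V₀/V)^(Q_out/(Q_in−Q_out)) = 71.97 × (867.7/537.475)^(-2.20782) = 24.9977 mol.
C = m/V = 24.9977/537.475 = 0.0465095 mol/L.

0.04651 mol/L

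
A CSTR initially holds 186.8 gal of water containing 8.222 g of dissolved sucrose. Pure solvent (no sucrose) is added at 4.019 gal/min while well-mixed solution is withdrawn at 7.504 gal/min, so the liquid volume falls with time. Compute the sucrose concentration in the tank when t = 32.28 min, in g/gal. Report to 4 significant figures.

0.01520 g/gal

Let m(t) be the amount of sucrose. Volume: V(t) = V₀ + (Q_in − Q_out) t = 186.8 − 3.48500 t; V(32.28) = 74.3042 gal.
Solute balance: dm/dt = 0 − Q_out C = −Q_out m/V(t).
Separate: dm/m = −Q_out dt/V(t) ⇒ ln(m/m₀) = −(Q_out/(Q_in−Q_out)) ln(V/V₀).
m = m₀ (V₀/V)^(Q_out/(Q_in−Q_out)) = 8.222 × (186.8/74.3042)^(-2.15323) = 1.12954 g.
C = m/V = 1.12954/74.3042 = 0.0152016 g/gal.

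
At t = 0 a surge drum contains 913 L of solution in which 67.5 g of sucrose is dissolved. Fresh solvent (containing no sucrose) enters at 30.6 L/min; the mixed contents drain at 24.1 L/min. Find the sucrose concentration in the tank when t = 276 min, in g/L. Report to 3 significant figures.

0.000443 g/L

Total volume: dV/dt = Q_in − Q_out = 6.5000 L/min, so V(t) = 913 + 6.5000 t and V(276) = 2707.0 L.
No sucrose enters, so dm/dt = −Q_out · (m/V).
Separate: dm/m = −Q_out dt/V(t) ⇒ ln(m/m₀) = −(Q_out/(Q_in−Q_out)) ln(V/V₀).
m = m₀ (V₀/V)^(Q_out/(Q_in−Q_out)) = 67.5 × (913/2707.0)^(3.7077) = 1.2001 g.
C = m/V = 1.2001/2707.0 = 0.00044332 g/L.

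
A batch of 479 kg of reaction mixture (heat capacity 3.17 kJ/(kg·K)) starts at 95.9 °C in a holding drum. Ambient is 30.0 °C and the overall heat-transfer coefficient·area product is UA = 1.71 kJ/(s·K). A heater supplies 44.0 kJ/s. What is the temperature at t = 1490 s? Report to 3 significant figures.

63.2 °C

Lumped-capacitance energy balance: M c_p dT/dt = UA(T_amb − T) + Q̇.
dT/dt = (T_ss − T)/τ with T_ss = T_amb + Q̇/UA = 30.0 + 44.0/1.71 = 55.731 °C, τ = M c_p/UA = 479·3.17/1.71 = 887.97 s.
T approaches T_ss exponentially: T(t) = T_ss + (T₀ − T_ss) e^(−t/τ).
T(1490) = 55.731 + (40.169)·0.18675 = 63.233 °C.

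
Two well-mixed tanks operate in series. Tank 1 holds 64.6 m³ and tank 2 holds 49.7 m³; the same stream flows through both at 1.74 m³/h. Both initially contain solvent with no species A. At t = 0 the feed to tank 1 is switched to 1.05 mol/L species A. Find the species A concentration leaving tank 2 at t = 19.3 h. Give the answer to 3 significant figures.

0.125 mol/L

Each tank obeys Vᵢ dCᵢ/dt = Q(Cᵢ₋₁ − Cᵢ), so τᵢ = Vᵢ/Q.
τ₁ = 64.6/1.74 = 37.126 h; τ₂ = 49.7/1.74 = 28.563 h.
Solving the cascade with C₁(0)=C₂(0)=0 gives C₂(t) = C_in[1 − (τ₁ e^(−t/τ₁) − τ₂ e^(−t/τ₂))/(τ₁ − τ₂)].
At t = 19.3: e^(−t/τ₁) = 0.59461, e^(−t/τ₂) = 0.50880.
C₂ = 1.05·[1 − (37.126·0.59461 − 28.563·0.50880)/(8.5632)] = 1.05·0.11916 = 0.12512 mol/L.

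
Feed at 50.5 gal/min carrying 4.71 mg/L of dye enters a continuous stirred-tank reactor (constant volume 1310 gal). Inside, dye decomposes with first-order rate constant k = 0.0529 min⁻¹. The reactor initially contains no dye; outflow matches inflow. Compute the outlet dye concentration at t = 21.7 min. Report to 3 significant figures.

V dC/dt = Q(C_in − C) − k V C.
This is linear with rate a = Q/V + k = 0.091450 min⁻¹.
C_ss = Q C_in/(Q + kV) = 1.9855 mg/L; C(t) = C_ss + (C₀ − C_ss) e^(−a t).
C(21.7) = 1.9855 + (-1.9855)·e^(−0.091450·21.7) = 1.9855 + (-1.9855)·0.13746 = 1.7125 mg/L.

1.71 mg/L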